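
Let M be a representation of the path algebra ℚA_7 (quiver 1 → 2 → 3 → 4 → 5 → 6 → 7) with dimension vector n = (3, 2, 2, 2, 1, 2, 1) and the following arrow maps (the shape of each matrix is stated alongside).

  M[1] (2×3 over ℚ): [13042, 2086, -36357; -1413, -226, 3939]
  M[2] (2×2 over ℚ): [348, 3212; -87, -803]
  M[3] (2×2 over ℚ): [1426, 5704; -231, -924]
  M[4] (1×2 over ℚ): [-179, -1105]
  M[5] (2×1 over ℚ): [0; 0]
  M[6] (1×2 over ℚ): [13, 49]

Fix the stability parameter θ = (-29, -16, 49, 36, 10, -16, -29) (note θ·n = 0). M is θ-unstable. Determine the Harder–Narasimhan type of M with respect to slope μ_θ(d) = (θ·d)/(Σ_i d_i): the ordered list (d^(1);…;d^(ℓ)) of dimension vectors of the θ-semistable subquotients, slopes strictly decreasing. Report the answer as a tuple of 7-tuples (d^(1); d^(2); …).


Via rank(M_{q-1}∘⋯∘M_p): M ≅ I[1,1], I[1,2], I[1,3], I[3,5], I[4,4], I[6,6], I[6,7].
μ_θ-semistable layers: μ^(1)=49; μ^(2)=36; μ^(3)=95/3; μ^(4)=-16; μ^(5)=-45/2; μ^(6)=-29

((0, 0, 1, 0, 0, 0, 0); (0, 0, 0, 1, 0, 0, 0); (0, 0, 1, 1, 1, 0, 0); (0, 2, 0, 0, 0, 1, 0); (0, 0, 0, 0, 0, 1, 1); (3, 0, 0, 0, 0, 0, 0))


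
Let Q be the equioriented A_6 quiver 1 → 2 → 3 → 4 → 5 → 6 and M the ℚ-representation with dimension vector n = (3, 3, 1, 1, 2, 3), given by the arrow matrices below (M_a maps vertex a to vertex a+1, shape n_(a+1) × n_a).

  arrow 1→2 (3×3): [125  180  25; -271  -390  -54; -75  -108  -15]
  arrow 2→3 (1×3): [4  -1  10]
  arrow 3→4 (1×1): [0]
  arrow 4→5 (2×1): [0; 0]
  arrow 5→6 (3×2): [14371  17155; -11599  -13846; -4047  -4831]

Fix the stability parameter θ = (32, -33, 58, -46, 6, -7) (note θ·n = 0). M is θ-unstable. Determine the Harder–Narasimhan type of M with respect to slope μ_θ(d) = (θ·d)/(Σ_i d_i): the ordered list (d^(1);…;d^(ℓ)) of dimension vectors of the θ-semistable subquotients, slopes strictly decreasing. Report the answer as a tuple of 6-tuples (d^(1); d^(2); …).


Via rank(M_{q-1}∘⋯∘M_p): M ≅ I[1,1], I[1,2], I[1,3], I[2,2], I[4,4], I[5,6]^2, I[6,6].
μ_θ-semistable layers: μ^(1)=58; μ^(2)=32; μ^(3)=-1/2; μ^(4)=-7; μ^(5)=-33; μ^(6)=-46

((0, 0, 1, 0, 0, 0); (1, 0, 0, 0, 0, 0); (2, 2, 0, 0, 2, 2); (0, 0, 0, 0, 0, 1); (0, 1, 0, 0, 0, 0); (0, 0, 0, 1, 0, 0))


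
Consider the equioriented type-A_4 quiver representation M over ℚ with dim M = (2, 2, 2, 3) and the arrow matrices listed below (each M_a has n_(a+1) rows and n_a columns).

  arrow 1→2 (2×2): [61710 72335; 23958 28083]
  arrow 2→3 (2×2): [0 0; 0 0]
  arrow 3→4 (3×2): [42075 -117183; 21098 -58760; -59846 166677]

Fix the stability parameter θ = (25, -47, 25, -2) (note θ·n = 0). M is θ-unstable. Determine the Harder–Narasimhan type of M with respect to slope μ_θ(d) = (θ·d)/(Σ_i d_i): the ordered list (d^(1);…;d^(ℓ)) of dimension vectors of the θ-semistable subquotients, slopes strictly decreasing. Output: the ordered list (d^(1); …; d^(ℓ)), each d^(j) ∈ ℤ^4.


Interval decomposition of M: I[1,1], I[1,2], I[2,2], I[3,4]^2, I[4,4].
HN type (ℓ=5): μ^(1)=25; μ^(2)=23/2; μ^(3)=-2; μ^(4)=-11; μ^(5)=-47

((1, 0, 0, 0); (0, 0, 2, 2); (0, 0, 0, 1); (1, 1, 0, 0); (0, 1, 0, 0))


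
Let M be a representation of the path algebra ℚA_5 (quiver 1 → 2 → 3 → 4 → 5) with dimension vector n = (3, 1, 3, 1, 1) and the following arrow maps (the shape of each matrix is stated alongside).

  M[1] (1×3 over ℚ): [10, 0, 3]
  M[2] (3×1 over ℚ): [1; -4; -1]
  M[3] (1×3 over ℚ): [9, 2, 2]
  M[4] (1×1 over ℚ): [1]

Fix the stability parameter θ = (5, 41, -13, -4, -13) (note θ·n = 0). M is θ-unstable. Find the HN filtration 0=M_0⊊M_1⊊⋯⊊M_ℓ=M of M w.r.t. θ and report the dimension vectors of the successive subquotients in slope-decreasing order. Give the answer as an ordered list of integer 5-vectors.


Interval decomposition of M: I[1,1]^2, I[1,5], I[3,3]^2.
HN type (ℓ=3): μ^(1)=5; μ^(2)=16/5; μ^(3)=-13

((2, 0, 0, 0, 0); (1, 1, 1, 1, 1); (0, 0, 2, 0, 0))


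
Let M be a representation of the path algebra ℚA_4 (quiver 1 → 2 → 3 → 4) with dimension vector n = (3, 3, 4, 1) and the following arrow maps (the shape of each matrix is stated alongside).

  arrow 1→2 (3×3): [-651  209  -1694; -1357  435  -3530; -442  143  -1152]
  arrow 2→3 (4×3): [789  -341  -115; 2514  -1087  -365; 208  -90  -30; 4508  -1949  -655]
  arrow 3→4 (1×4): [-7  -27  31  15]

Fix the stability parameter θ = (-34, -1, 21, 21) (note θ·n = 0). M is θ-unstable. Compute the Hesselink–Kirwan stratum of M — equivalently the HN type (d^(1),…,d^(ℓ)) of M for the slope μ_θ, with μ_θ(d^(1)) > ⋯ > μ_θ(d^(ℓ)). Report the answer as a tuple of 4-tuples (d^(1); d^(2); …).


Interval decomposition of M: I[1,2], I[1,3], I[1,4], I[3,3]^2.
HN type (ℓ=3): μ^(1)=21; μ^(2)=-1; μ^(3)=-34

((0, 0, 4, 1); (0, 3, 0, 0); (3, 0, 0, 0))


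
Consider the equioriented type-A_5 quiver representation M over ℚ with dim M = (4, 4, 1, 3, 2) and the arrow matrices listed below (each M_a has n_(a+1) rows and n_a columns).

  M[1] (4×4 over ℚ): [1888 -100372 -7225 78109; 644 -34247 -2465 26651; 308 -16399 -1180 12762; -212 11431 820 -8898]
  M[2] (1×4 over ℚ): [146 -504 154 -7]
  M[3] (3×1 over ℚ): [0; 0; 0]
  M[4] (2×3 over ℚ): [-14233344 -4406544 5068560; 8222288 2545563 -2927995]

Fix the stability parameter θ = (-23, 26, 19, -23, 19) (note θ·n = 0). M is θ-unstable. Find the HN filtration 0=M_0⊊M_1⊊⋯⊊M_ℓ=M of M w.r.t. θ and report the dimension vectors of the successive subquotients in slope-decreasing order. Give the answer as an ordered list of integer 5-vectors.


Via rank(M_{q-1}∘⋯∘M_p): M ≅ I[1,1]^2, I[1,2], I[1,3], I[2,2]^2, I[4,4]^2, I[4,5], I[5,5].
μ_θ-semistable layers: μ^(1)=26; μ^(2)=45/2; μ^(3)=19; μ^(4)=-23

((0, 3, 0, 0, 0); (0, 1, 1, 0, 0); (0, 0, 0, 0, 2); (4, 0, 0, 3, 0))


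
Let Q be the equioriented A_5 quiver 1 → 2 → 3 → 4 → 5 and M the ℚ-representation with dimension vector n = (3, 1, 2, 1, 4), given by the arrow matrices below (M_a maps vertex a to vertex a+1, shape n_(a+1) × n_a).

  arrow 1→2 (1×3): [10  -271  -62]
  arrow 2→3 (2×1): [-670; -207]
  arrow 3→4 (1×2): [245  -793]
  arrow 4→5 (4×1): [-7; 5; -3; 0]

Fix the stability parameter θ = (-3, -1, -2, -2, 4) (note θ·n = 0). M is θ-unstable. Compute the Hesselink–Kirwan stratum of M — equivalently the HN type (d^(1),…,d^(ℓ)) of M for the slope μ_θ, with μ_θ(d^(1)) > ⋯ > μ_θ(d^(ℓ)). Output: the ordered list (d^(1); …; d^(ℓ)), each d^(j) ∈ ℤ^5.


Barcode: M ≅ I[1,1]^2, I[1,5], I[3,3], I[5,5]^3. HN layers by μ_θ (4 steps, strictly decreasing):
  μ^(1)=4; μ^(2)=-5/3; μ^(3)=-2; μ^(4)=-3

((0, 0, 0, 0, 4); (0, 1, 1, 1, 0); (0, 0, 1, 0, 0); (3, 0, 0, 0, 0))


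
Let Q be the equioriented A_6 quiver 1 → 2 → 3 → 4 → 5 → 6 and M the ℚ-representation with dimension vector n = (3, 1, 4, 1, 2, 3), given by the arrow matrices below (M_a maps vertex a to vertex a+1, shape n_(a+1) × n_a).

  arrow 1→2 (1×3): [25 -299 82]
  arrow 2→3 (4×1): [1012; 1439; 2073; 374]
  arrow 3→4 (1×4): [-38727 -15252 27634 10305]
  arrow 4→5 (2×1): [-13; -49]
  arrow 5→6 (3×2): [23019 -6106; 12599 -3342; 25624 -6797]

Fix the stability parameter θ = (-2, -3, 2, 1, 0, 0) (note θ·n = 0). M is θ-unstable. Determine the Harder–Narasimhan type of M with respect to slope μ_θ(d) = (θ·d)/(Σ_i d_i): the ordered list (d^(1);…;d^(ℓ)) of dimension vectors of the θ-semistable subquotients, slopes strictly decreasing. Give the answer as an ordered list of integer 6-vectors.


Barcode: M ≅ I[1,1]^2, I[1,3], I[3,3]^2, I[3,6], I[5,6], I[6,6]. HN layers by μ_θ (5 steps, strictly decreasing):
  μ^(1)=2; μ^(2)=3/4; μ^(3)=0; μ^(4)=-2; μ^(5)=-5/2

((0, 0, 3, 0, 0, 0); (0, 0, 1, 1, 1, 1); (0, 0, 0, 0, 1, 2); (2, 0, 0, 0, 0, 0); (1, 1, 0, 0, 0, 0))


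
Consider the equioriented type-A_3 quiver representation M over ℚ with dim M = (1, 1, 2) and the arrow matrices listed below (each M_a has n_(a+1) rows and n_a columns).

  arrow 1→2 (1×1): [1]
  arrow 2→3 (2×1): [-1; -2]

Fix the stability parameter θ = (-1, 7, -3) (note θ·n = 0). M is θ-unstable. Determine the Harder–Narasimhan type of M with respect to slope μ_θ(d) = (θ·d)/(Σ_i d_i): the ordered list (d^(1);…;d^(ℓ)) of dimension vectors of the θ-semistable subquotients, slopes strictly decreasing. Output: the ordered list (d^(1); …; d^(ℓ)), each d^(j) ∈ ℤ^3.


Barcode: M ≅ I[1,3], I[3,3]. HN layers by μ_θ (3 steps, strictly decreasing):
  μ^(1)=2; μ^(2)=-1; μ^(3)=-3

((0, 1, 1); (1, 0, 0); (0, 0, 1))


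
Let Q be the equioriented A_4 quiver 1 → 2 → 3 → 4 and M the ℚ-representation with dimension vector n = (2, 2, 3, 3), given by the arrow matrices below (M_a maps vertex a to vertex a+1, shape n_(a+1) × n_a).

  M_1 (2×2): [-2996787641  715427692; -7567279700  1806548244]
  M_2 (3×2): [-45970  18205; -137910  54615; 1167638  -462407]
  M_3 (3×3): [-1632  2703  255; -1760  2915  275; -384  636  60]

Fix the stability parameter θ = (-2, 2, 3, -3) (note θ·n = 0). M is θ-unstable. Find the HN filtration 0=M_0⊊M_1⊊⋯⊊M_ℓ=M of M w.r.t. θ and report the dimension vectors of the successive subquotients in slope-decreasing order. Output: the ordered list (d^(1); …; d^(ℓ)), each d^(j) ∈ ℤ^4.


Via rank(M_{q-1}∘⋯∘M_p): M ≅ I[1,2], I[1,3], I[3,3], I[3,4], I[4,4]^2.
μ_θ-semistable layers: μ^(1)=3; μ^(2)=2; μ^(3)=0; μ^(4)=-2; μ^(5)=-3

((0, 0, 2, 0); (0, 2, 0, 0); (0, 0, 1, 1); (2, 0, 0, 0); (0, 0, 0, 2))


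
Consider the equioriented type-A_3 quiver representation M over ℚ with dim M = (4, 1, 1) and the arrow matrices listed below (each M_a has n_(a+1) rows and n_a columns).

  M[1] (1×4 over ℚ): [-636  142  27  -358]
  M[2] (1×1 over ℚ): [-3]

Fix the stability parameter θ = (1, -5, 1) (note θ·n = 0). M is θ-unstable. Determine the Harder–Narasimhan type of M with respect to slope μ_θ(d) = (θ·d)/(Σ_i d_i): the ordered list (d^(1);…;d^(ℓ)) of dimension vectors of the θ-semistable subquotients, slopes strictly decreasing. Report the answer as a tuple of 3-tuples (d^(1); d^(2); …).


Interval decomposition of M: I[1,1]^3, I[1,3].
HN type (ℓ=2): μ^(1)=1; μ^(2)=-2

((3, 0, 1); (1, 1, 0))


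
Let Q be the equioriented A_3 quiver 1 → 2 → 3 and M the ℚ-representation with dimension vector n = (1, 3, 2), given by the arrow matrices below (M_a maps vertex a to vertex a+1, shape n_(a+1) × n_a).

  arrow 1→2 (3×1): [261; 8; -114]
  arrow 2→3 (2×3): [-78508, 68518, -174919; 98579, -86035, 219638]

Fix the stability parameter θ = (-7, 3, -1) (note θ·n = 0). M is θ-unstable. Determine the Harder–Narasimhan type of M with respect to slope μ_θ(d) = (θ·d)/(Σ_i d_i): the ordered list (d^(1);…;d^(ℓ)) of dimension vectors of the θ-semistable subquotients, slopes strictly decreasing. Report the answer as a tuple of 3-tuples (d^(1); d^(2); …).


Interval decomposition of M: I[1,3], I[2,2], I[2,3].
HN type (ℓ=3): μ^(1)=3; μ^(2)=1; μ^(3)=-7

((0, 1, 0); (0, 2, 2); (1, 0, 0))


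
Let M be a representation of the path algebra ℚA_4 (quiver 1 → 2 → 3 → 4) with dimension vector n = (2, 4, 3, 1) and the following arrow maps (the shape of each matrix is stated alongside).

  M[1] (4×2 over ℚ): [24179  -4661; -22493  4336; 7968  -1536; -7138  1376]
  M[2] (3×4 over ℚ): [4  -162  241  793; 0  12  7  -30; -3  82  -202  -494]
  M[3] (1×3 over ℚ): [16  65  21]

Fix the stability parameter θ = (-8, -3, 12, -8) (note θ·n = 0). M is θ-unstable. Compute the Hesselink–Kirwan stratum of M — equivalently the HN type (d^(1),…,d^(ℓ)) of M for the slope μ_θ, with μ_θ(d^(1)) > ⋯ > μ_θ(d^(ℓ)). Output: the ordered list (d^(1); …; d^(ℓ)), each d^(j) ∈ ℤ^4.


Barcode: M ≅ I[1,2], I[1,4], I[2,3]^2. HN layers by μ_θ (4 steps, strictly decreasing):
  μ^(1)=12; μ^(2)=2; μ^(3)=-3; μ^(4)=-8

((0, 0, 2, 0); (0, 0, 1, 1); (0, 4, 0, 0); (2, 0, 0, 0))


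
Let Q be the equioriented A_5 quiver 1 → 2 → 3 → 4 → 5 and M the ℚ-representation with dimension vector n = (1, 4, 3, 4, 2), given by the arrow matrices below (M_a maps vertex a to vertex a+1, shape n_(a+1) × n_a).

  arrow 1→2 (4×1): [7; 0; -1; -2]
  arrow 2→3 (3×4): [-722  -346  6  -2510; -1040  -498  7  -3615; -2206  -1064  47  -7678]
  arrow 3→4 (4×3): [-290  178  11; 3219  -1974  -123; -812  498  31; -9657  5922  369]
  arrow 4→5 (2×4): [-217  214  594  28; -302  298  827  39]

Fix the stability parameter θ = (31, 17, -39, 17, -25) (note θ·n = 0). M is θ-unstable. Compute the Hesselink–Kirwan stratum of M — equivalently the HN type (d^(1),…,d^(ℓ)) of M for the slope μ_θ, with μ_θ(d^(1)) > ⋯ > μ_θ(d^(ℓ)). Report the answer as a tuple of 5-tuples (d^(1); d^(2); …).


Interval decomposition of M: I[1,5], I[2,2], I[2,3], I[2,5], I[4,4]^2.
HN type (ℓ=4): μ^(1)=17; μ^(2)=1/5; μ^(3)=-4; μ^(4)=-11

((0, 1, 0, 2, 0); (1, 1, 1, 1, 1); (0, 0, 0, 1, 1); (0, 2, 2, 0, 0))


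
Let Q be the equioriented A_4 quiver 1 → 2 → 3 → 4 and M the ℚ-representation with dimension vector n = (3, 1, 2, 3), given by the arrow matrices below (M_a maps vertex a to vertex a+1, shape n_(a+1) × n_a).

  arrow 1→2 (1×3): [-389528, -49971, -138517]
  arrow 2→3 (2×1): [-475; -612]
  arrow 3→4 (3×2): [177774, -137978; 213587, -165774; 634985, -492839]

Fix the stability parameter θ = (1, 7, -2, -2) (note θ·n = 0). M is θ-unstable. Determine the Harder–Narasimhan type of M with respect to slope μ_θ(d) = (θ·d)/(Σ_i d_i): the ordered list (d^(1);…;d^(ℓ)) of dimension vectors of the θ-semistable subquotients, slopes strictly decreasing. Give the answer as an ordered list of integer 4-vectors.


Barcode: M ≅ I[1,1]^2, I[1,4], I[3,4], I[4,4]. HN layers by μ_θ (2 steps, strictly decreasing):
  μ^(1)=1; μ^(2)=-2

((3, 1, 1, 1); (0, 0, 1, 2))


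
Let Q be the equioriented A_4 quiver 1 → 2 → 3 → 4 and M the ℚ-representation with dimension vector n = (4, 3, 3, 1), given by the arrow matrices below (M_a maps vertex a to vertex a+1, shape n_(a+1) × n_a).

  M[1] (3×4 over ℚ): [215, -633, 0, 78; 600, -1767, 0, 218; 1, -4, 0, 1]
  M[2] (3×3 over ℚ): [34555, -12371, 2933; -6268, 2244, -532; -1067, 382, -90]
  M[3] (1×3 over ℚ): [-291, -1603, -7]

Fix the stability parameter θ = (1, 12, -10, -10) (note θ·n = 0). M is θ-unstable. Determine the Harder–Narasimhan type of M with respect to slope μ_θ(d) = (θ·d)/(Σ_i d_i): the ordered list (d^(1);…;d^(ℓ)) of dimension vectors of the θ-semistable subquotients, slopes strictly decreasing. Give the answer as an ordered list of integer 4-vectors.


Via rank(M_{q-1}∘⋯∘M_p): M ≅ I[1,1], I[1,3]^2, I[1,4].
μ_θ-semistable layers: μ^(1)=1; μ^(2)=-7/4

((3, 2, 2, 0); (1, 1, 1, 1))


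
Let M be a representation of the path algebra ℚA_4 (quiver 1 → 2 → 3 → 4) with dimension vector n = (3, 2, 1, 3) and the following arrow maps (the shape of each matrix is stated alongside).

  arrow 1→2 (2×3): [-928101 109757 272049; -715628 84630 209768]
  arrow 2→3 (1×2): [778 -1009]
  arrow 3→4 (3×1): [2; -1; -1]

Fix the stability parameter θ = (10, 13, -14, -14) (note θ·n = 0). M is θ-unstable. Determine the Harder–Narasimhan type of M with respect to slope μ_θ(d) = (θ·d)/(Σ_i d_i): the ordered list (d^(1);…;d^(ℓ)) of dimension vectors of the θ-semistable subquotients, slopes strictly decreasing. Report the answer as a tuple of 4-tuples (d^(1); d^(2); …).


Barcode: M ≅ I[1,1], I[1,2], I[1,4], I[4,4]^2. HN layers by μ_θ (4 steps, strictly decreasing):
  μ^(1)=13; μ^(2)=10; μ^(3)=-5/4; μ^(4)=-14

((0, 1, 0, 0); (2, 0, 0, 0); (1, 1, 1, 1); (0, 0, 0, 2))


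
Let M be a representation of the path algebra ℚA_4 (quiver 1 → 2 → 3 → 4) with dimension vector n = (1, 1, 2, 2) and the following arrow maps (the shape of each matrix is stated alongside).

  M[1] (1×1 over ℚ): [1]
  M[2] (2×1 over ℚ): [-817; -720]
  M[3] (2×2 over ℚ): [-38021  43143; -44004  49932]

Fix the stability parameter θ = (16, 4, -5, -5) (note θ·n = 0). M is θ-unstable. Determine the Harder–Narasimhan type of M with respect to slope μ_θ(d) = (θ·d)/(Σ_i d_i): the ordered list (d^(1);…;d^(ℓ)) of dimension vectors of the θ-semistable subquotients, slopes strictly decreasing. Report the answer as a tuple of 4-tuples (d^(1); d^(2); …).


Barcode: M ≅ I[1,4], I[3,3], I[4,4]. HN layers by μ_θ (2 steps, strictly decreasing):
  μ^(1)=5/2; μ^(2)=-5

((1, 1, 1, 1); (0, 0, 1, 1))


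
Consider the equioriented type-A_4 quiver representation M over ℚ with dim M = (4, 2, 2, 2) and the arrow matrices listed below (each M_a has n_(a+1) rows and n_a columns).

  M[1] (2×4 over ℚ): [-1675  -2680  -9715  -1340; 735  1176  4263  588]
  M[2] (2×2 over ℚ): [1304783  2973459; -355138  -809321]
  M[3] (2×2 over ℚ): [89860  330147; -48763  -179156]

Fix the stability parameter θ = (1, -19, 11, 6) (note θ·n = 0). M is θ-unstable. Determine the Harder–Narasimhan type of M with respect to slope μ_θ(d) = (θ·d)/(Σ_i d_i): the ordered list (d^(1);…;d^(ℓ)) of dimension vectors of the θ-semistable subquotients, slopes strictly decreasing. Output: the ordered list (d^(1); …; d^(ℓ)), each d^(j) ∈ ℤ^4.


Barcode: M ≅ I[1,1]^3, I[1,4], I[2,4]. HN layers by μ_θ (4 steps, strictly decreasing):
  μ^(1)=17/2; μ^(2)=1; μ^(3)=-9; μ^(4)=-19

((0, 0, 2, 2); (3, 0, 0, 0); (1, 1, 0, 0); (0, 1, 0, 0))


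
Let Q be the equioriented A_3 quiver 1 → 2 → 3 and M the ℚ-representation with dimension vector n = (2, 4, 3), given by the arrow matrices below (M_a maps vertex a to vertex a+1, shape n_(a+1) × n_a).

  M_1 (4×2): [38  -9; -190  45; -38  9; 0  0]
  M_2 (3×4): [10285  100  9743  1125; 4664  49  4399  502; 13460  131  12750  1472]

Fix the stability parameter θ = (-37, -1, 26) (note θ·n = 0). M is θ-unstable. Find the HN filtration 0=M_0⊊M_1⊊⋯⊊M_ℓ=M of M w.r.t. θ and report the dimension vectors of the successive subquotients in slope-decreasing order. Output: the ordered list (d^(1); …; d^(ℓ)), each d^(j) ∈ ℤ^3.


Barcode: M ≅ I[1,1], I[1,3], I[2,2], I[2,3]^2. HN layers by μ_θ (3 steps, strictly decreasing):
  μ^(1)=26; μ^(2)=-1; μ^(3)=-37

((0, 0, 3); (0, 4, 0); (2, 0, 0))


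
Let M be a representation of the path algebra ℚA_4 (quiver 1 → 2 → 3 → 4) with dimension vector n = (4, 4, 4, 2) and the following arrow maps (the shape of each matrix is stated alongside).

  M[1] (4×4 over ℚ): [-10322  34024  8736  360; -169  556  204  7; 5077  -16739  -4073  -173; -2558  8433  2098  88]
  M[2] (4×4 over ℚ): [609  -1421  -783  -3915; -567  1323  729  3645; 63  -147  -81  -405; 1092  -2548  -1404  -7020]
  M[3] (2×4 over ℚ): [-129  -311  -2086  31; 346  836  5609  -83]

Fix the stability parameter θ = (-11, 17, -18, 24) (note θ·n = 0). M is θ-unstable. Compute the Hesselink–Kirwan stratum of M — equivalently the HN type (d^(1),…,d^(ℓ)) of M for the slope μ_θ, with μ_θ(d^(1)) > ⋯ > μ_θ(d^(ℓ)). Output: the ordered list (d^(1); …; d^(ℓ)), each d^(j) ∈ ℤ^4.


Via rank(M_{q-1}∘⋯∘M_p): M ≅ I[1,2]^3, I[1,4], I[3,3]^2, I[3,4].
μ_θ-semistable layers: μ^(1)=24; μ^(2)=17; μ^(3)=-1/2; μ^(4)=-11; μ^(5)=-18

((0, 0, 0, 2); (0, 3, 0, 0); (0, 1, 1, 0); (4, 0, 0, 0); (0, 0, 3, 0))


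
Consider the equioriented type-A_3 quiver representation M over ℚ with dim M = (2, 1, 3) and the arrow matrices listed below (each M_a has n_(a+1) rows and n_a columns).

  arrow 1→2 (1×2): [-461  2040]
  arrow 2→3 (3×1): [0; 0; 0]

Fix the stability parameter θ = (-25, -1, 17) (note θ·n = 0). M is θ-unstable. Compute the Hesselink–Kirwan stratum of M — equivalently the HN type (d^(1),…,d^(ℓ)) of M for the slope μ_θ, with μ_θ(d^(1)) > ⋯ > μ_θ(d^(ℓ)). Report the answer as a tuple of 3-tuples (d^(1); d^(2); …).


Interval decomposition of M: I[1,1], I[1,2], I[3,3]^3.
HN type (ℓ=3): μ^(1)=17; μ^(2)=-1; μ^(3)=-25

((0, 0, 3); (0, 1, 0); (2, 0, 0))


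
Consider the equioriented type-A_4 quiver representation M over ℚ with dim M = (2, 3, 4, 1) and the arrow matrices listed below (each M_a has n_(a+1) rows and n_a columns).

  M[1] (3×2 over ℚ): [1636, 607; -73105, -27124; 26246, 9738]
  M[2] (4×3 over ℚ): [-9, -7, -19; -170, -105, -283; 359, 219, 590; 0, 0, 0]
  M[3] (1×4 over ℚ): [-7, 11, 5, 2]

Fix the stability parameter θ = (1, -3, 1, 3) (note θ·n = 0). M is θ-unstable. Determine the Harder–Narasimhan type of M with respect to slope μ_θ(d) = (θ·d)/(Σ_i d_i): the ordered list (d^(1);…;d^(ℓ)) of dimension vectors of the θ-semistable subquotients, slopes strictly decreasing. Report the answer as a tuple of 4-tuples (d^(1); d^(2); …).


Via rank(M_{q-1}∘⋯∘M_p): M ≅ I[1,3], I[1,4], I[2,3], I[3,3].
μ_θ-semistable layers: μ^(1)=3; μ^(2)=1; μ^(3)=-1; μ^(4)=-3

((0, 0, 0, 1); (0, 0, 4, 0); (2, 2, 0, 0); (0, 1, 0, 0))


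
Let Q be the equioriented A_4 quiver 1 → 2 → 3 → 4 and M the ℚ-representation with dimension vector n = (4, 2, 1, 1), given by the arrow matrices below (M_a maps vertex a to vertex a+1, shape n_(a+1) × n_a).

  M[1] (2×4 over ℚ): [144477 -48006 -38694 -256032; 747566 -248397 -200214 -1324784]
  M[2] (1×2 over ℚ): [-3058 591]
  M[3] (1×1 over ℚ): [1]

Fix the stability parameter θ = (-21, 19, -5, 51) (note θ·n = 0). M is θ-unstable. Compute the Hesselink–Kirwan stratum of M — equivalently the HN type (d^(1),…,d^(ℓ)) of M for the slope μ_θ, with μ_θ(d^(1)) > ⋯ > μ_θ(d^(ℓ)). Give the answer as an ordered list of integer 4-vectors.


Barcode: M ≅ I[1,1]^2, I[1,2], I[1,4]. HN layers by μ_θ (4 steps, strictly decreasing):
  μ^(1)=51; μ^(2)=19; μ^(3)=7; μ^(4)=-21

((0, 0, 0, 1); (0, 1, 0, 0); (0, 1, 1, 0); (4, 0, 0, 0))


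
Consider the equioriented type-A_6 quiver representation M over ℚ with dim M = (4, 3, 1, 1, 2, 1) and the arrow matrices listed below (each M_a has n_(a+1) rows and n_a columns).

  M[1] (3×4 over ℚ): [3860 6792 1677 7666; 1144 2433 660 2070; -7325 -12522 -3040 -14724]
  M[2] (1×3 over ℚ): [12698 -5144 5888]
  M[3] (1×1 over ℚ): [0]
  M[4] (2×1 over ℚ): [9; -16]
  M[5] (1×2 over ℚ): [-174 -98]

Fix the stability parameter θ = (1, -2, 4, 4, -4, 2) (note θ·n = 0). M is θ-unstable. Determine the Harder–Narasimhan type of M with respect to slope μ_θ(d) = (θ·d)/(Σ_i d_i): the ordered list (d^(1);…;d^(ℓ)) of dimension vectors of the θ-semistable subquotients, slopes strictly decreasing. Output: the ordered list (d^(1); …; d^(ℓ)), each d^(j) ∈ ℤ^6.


Via rank(M_{q-1}∘⋯∘M_p): M ≅ I[1,1], I[1,2]^2, I[1,3], I[4,6], I[5,5].
μ_θ-semistable layers: μ^(1)=4; μ^(2)=2; μ^(3)=1; μ^(4)=0; μ^(5)=-1/2; μ^(6)=-4

((0, 0, 1, 0, 0, 0); (0, 0, 0, 0, 0, 1); (1, 0, 0, 0, 0, 0); (0, 0, 0, 1, 1, 0); (3, 3, 0, 0, 0, 0); (0, 0, 0, 0, 1, 0))


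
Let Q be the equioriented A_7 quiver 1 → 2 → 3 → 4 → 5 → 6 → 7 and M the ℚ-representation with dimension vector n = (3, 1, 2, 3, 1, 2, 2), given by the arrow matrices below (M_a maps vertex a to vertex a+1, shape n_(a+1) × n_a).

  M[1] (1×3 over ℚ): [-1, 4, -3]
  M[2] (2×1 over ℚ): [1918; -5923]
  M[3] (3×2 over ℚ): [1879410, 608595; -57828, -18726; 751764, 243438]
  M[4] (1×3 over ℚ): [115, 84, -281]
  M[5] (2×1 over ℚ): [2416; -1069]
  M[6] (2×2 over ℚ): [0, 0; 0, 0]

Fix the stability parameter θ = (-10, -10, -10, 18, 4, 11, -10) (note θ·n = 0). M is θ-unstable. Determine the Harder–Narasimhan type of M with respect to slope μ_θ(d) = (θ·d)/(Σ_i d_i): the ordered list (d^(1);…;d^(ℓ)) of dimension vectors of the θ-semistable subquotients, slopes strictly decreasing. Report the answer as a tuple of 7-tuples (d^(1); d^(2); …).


Interval decomposition of M: I[1,1]^2, I[1,6], I[3,3], I[4,4]^2, I[6,6], I[7,7]^2.
HN type (ℓ=3): μ^(1)=18; μ^(2)=11; μ^(3)=-10

((0, 0, 0, 2, 0, 0, 0); (0, 0, 0, 1, 1, 2, 0); (3, 1, 2, 0, 0, 0, 2))


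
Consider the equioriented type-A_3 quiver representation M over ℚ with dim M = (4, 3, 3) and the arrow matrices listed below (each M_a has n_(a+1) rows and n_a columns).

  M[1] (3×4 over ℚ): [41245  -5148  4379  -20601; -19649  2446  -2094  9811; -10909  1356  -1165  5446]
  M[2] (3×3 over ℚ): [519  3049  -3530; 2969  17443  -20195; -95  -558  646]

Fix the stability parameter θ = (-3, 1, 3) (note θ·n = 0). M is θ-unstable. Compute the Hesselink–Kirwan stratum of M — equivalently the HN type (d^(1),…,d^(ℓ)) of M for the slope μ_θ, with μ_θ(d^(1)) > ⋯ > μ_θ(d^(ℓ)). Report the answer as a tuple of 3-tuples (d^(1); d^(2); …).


Barcode: M ≅ I[1,1], I[1,3]^3. HN layers by μ_θ (3 steps, strictly decreasing):
  μ^(1)=3; μ^(2)=1; μ^(3)=-3

((0, 0, 3); (0, 3, 0); (4, 0, 0))


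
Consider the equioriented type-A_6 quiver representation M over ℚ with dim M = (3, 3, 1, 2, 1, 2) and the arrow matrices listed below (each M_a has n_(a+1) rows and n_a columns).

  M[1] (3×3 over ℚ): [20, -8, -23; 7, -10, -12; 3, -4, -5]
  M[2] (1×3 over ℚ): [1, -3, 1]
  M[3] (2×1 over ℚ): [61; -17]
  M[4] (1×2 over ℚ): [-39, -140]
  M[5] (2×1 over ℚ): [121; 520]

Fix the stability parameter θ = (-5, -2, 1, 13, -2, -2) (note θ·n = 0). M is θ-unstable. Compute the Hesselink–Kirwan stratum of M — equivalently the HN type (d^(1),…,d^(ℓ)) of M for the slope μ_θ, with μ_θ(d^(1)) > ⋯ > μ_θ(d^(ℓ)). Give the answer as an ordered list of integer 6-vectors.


Via rank(M_{q-1}∘⋯∘M_p): M ≅ I[1,2]^2, I[1,6], I[4,4], I[6,6].
μ_θ-semistable layers: μ^(1)=13; μ^(2)=3; μ^(3)=1; μ^(4)=-2; μ^(5)=-5

((0, 0, 0, 1, 0, 0); (0, 0, 0, 1, 1, 1); (0, 0, 1, 0, 0, 0); (0, 3, 0, 0, 0, 1); (3, 0, 0, 0, 0, 0))


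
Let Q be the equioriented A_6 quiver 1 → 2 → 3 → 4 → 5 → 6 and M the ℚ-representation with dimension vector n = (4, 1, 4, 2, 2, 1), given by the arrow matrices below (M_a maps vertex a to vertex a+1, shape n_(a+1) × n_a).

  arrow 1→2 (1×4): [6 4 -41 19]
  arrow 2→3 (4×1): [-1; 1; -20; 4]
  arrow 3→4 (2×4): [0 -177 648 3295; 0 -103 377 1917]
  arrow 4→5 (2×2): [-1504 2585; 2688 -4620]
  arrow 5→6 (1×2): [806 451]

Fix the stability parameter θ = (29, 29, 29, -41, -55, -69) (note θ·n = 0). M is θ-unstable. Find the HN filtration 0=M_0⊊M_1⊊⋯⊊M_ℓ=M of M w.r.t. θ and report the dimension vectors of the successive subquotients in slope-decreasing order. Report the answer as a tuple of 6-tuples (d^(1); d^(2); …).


Barcode: M ≅ I[1,1]^3, I[1,6], I[3,3]^2, I[3,4], I[5,5]. HN layers by μ_θ (4 steps, strictly decreasing):
  μ^(1)=29; μ^(2)=-6; μ^(3)=-13; μ^(4)=-55

((3, 0, 2, 0, 0, 0); (0, 0, 1, 1, 0, 0); (1, 1, 1, 1, 1, 1); (0, 0, 0, 0, 1, 0))


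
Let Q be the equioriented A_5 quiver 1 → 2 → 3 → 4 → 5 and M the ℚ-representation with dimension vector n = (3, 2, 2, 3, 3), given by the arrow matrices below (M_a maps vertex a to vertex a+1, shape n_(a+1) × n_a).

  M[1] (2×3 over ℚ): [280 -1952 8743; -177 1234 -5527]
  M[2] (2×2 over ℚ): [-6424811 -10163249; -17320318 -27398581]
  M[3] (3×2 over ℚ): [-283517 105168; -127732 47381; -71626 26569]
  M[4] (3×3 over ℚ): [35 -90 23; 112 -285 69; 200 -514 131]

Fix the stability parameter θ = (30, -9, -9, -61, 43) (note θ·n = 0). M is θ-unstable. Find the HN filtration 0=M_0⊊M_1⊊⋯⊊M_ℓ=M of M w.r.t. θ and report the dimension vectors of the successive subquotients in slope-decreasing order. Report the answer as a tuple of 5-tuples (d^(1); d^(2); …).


Barcode: M ≅ I[1,1], I[1,5]^2, I[4,5]. HN layers by μ_θ (4 steps, strictly decreasing):
  μ^(1)=43; μ^(2)=30; μ^(3)=-49/4; μ^(4)=-61

((0, 0, 0, 0, 3); (1, 0, 0, 0, 0); (2, 2, 2, 2, 0); (0, 0, 0, 1, 0))


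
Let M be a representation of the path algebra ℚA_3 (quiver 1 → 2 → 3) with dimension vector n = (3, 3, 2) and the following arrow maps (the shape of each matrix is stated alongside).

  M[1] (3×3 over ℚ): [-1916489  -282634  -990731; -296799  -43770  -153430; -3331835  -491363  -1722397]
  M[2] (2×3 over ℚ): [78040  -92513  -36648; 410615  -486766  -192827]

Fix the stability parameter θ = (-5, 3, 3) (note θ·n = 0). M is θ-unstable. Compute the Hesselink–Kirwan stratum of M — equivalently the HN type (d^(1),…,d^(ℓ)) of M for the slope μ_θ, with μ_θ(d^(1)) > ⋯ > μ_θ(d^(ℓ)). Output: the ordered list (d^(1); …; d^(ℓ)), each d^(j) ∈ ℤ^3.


Barcode: M ≅ I[1,2], I[1,3]^2. HN layers by μ_θ (2 steps, strictly decreasing):
  μ^(1)=3; μ^(2)=-5

((0, 3, 2); (3, 0, 0))


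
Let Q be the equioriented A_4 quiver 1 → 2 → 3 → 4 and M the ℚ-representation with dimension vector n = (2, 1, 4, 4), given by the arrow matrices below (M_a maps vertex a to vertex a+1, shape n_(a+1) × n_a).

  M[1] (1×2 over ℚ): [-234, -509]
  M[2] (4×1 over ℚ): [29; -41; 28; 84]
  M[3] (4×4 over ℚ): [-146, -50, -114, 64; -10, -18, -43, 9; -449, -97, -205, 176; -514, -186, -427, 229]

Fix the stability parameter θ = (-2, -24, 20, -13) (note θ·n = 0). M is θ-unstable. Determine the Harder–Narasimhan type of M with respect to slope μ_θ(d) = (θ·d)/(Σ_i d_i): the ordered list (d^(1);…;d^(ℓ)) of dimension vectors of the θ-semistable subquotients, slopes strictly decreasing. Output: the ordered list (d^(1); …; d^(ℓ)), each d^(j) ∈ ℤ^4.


Interval decomposition of M: I[1,1], I[1,3], I[3,4]^3, I[4,4].
HN type (ℓ=4): μ^(1)=20; μ^(2)=7/2; μ^(3)=-2; μ^(4)=-13

((0, 0, 1, 0); (0, 0, 3, 3); (1, 0, 0, 0); (1, 1, 0, 1))


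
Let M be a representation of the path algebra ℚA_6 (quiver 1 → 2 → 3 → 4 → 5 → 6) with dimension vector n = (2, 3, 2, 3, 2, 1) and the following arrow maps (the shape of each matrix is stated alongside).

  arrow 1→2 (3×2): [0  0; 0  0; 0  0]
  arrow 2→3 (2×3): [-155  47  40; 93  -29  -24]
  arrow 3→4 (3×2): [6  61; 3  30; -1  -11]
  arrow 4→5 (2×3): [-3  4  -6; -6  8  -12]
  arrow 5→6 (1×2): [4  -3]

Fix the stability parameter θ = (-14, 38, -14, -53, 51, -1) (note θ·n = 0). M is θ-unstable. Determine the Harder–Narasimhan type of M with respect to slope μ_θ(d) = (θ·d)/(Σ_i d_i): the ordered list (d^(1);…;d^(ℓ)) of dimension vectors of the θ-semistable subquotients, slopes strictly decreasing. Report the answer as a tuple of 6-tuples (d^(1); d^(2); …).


Interval decomposition of M: I[1,1]^2, I[2,2], I[2,4], I[2,6], I[4,4], I[5,5].
HN type (ℓ=6): μ^(1)=51; μ^(2)=38; μ^(3)=25; μ^(4)=-29/3; μ^(5)=-14; μ^(6)=-53

((0, 0, 0, 0, 1, 0); (0, 1, 0, 0, 0, 0); (0, 0, 0, 0, 1, 1); (0, 2, 2, 2, 0, 0); (2, 0, 0, 0, 0, 0); (0, 0, 0, 1, 0, 0))


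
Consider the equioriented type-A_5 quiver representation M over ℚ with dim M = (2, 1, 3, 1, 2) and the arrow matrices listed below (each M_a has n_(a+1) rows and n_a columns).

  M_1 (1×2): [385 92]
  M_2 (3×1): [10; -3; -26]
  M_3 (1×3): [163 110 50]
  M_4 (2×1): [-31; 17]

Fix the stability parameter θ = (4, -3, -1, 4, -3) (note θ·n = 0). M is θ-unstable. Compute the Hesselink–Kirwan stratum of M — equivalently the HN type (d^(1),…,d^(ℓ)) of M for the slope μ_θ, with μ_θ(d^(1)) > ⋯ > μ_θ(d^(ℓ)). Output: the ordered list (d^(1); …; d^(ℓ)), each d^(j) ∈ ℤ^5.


Interval decomposition of M: I[1,1], I[1,3], I[3,3], I[3,5], I[5,5].
HN type (ℓ=5): μ^(1)=4; μ^(2)=1/2; μ^(3)=0; μ^(4)=-1; μ^(5)=-3

((1, 0, 0, 0, 0); (0, 0, 0, 1, 1); (1, 1, 1, 0, 0); (0, 0, 2, 0, 0); (0, 0, 0, 0, 1))


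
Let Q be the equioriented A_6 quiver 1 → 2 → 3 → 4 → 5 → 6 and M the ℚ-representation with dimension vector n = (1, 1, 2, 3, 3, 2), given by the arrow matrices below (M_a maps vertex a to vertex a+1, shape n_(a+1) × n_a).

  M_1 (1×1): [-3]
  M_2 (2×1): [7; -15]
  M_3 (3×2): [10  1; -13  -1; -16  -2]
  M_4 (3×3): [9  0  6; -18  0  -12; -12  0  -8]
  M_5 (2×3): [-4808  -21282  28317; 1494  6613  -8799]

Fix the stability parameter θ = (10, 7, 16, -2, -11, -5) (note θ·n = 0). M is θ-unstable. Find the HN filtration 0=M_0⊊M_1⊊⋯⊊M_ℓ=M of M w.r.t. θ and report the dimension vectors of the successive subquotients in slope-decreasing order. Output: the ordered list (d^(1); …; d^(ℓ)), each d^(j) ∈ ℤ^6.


Barcode: M ≅ I[1,5], I[3,4], I[4,4], I[5,6]^2. HN layers by μ_θ (5 steps, strictly decreasing):
  μ^(1)=7; μ^(2)=4; μ^(3)=-2; μ^(4)=-5; μ^(5)=-11

((0, 0, 1, 1, 0, 0); (1, 1, 1, 1, 1, 0); (0, 0, 0, 1, 0, 0); (0, 0, 0, 0, 0, 2); (0, 0, 0, 0, 2, 0))


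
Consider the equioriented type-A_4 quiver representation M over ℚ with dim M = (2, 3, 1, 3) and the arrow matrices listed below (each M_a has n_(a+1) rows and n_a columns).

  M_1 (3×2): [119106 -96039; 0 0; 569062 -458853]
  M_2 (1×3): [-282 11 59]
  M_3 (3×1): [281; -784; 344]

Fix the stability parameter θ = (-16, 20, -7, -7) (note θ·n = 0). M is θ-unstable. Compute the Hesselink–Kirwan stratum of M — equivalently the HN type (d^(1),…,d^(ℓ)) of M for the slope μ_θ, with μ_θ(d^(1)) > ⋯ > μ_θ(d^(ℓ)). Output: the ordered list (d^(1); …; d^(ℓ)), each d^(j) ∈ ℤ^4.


Barcode: M ≅ I[1,1], I[1,4], I[2,2]^2, I[4,4]^2. HN layers by μ_θ (4 steps, strictly decreasing):
  μ^(1)=20; μ^(2)=2; μ^(3)=-7; μ^(4)=-16

((0, 2, 0, 0); (0, 1, 1, 1); (0, 0, 0, 2); (2, 0, 0, 0))


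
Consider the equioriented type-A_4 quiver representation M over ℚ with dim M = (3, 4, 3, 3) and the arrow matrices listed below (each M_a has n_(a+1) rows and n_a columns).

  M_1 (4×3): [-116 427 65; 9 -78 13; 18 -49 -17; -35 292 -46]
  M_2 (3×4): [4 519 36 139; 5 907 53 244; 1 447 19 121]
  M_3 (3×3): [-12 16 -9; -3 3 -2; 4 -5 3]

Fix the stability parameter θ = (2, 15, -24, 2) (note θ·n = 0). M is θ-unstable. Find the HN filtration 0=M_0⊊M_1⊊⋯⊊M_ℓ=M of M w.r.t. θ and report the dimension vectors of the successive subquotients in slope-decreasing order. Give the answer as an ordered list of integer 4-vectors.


Interval decomposition of M: I[1,4]^3, I[2,2].
HN type (ℓ=3): μ^(1)=15; μ^(2)=2; μ^(3)=-7/3

((0, 1, 0, 0); (0, 0, 0, 3); (3, 3, 3, 0))


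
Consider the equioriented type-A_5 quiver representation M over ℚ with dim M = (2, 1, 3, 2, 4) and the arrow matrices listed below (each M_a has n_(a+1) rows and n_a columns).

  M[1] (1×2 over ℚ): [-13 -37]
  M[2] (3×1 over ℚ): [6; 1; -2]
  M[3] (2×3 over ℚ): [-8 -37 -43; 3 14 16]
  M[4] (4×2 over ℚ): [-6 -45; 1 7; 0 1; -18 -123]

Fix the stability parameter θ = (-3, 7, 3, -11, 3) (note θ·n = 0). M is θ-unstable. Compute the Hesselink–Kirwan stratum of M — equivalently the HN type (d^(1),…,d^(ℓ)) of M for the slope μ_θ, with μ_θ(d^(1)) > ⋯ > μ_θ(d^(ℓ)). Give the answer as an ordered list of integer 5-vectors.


Interval decomposition of M: I[1,1], I[1,5], I[3,3], I[3,5], I[5,5]^2.
HN type (ℓ=4): μ^(1)=3; μ^(2)=-1/3; μ^(3)=-3; μ^(4)=-4

((0, 0, 1, 0, 4); (0, 1, 1, 1, 0); (2, 0, 0, 0, 0); (0, 0, 1, 1, 0))


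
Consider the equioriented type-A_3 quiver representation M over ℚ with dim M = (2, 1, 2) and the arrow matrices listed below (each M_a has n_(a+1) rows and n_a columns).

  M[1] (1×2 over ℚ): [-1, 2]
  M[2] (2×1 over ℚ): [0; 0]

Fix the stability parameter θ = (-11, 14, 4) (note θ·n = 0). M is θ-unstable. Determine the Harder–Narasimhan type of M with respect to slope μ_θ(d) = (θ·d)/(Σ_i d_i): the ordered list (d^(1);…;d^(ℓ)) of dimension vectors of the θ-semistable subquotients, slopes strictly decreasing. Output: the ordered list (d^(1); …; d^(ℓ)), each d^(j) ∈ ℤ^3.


Barcode: M ≅ I[1,1], I[1,2], I[3,3]^2. HN layers by μ_θ (3 steps, strictly decreasing):
  μ^(1)=14; μ^(2)=4; μ^(3)=-11

((0, 1, 0); (0, 0, 2); (2, 0, 0))


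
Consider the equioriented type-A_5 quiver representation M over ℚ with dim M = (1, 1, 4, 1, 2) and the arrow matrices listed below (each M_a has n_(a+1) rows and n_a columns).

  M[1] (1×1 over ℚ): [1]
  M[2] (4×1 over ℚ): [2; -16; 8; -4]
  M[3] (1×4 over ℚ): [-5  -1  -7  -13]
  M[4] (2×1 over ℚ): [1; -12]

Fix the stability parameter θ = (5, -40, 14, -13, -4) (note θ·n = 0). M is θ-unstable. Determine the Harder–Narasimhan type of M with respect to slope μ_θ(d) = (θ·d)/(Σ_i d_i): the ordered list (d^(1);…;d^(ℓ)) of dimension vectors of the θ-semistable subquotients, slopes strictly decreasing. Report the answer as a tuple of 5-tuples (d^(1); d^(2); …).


Barcode: M ≅ I[1,5], I[3,3]^3, I[5,5]. HN layers by μ_θ (4 steps, strictly decreasing):
  μ^(1)=14; μ^(2)=-1; μ^(3)=-4; μ^(4)=-35/2

((0, 0, 3, 0, 0); (0, 0, 1, 1, 1); (0, 0, 0, 0, 1); (1, 1, 0, 0, 0))


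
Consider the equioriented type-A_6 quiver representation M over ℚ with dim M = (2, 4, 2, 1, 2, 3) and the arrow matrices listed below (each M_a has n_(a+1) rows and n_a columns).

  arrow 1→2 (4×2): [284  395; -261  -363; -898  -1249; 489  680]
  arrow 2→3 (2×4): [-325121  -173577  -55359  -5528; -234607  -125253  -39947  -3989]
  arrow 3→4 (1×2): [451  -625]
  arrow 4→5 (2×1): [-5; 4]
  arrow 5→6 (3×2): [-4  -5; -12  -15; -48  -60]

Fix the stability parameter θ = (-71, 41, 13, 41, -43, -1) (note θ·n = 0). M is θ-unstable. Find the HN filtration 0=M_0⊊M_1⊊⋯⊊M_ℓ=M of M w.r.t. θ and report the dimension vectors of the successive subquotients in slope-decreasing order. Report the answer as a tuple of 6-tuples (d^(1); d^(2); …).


Barcode: M ≅ I[1,3], I[1,5], I[2,2]^2, I[5,6], I[6,6]^2. HN layers by μ_θ (6 steps, strictly decreasing):
  μ^(1)=41; μ^(2)=27; μ^(3)=13; μ^(4)=-1; μ^(5)=-43; μ^(6)=-71

((0, 2, 0, 0, 0, 0); (0, 1, 1, 0, 0, 0); (0, 1, 1, 1, 1, 0); (0, 0, 0, 0, 0, 3); (0, 0, 0, 0, 1, 0); (2, 0, 0, 0, 0, 0))


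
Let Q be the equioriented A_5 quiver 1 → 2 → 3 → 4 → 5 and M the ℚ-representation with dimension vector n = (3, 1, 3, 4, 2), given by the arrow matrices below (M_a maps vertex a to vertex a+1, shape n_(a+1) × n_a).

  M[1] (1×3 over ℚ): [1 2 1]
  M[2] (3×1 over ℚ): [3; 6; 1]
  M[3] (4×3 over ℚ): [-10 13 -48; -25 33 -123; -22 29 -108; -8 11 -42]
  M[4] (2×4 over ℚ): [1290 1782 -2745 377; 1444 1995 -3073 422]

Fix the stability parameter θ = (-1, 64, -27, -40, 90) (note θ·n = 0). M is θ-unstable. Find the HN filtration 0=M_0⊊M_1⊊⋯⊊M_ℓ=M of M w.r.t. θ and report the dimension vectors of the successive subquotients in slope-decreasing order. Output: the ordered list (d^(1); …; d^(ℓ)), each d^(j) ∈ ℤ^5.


Interval decomposition of M: I[1,1]^2, I[1,3], I[3,5]^2, I[4,4]^2.
HN type (ℓ=5): μ^(1)=90; μ^(2)=37/2; μ^(3)=-1; μ^(4)=-67/2; μ^(5)=-40

((0, 0, 0, 0, 2); (0, 1, 1, 0, 0); (3, 0, 0, 0, 0); (0, 0, 2, 2, 0); (0, 0, 0, 2, 0))


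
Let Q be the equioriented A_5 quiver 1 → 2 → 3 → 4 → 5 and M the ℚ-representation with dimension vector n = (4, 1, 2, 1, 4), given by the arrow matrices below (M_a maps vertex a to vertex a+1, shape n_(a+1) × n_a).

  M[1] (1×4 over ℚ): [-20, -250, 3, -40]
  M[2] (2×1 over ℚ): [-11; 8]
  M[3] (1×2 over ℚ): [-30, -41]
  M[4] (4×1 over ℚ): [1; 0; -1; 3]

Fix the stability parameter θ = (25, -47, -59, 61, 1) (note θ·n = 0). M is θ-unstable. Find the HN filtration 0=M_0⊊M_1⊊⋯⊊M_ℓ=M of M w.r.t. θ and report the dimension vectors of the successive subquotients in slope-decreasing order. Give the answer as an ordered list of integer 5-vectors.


Via rank(M_{q-1}∘⋯∘M_p): M ≅ I[1,1]^3, I[1,5], I[3,3], I[5,5]^3.
μ_θ-semistable layers: μ^(1)=31; μ^(2)=25; μ^(3)=1; μ^(4)=-27; μ^(5)=-59

((0, 0, 0, 1, 1); (3, 0, 0, 0, 0); (0, 0, 0, 0, 3); (1, 1, 1, 0, 0); (0, 0, 1, 0, 0))


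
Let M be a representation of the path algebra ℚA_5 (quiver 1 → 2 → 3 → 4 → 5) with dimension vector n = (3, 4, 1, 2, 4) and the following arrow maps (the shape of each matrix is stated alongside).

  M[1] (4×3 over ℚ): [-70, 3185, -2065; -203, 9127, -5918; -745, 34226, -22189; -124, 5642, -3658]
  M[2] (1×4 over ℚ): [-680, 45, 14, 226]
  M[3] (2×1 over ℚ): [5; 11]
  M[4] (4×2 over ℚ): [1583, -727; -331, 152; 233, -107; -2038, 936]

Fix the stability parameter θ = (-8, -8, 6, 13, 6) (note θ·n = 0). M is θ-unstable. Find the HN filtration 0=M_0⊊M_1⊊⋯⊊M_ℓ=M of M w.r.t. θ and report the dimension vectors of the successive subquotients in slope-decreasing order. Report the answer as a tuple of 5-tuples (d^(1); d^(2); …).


Via rank(M_{q-1}∘⋯∘M_p): M ≅ I[1,1], I[1,2], I[1,5], I[2,2]^2, I[4,5], I[5,5]^2.
μ_θ-semistable layers: μ^(1)=19/2; μ^(2)=6; μ^(3)=-8

((0, 0, 0, 2, 2); (0, 0, 1, 0, 2); (3, 4, 0, 0, 0))
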